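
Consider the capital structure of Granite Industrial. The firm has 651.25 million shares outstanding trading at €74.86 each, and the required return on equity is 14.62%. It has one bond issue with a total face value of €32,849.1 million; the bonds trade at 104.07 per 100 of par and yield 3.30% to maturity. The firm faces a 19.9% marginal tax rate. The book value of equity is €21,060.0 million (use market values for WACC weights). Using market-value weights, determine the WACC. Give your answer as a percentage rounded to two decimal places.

Market value of equity E = 74.86 × 651.25m = 48752.575m. Market value of debt D = 32849.1m × 104.07/100 = 34186.05837m.
Total capital V = 48752.575 + 34186.05837 = 82938.63337.
Equity: weight = 48752.575/82938.63337 = 0.5878; cost = 14.62%.
Bonds outstanding: weight = 34186.05837/82938.63337 = 0.4122; after-tax cost = 3.3% × (1 − 19.9%) = 2.6433%.
WACC = 0.5878 × 14.6200% + 0.4122 × 2.6433% = 9.6834%.

9.68%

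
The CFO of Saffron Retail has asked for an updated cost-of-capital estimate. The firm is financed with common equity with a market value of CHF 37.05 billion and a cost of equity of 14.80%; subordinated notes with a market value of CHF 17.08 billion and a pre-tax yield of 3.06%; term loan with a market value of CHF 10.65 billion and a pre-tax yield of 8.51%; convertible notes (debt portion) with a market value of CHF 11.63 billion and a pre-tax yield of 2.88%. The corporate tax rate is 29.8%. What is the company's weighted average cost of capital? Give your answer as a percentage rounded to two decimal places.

8.80%

Total capital V = 37.05 + 17.08 + 10.65 + 11.63 = 76.41.
Equity: weight = 37.05/76.41 = 0.4849; cost = 14.8%.
Subordinated notes: weight = 17.08/76.41 = 0.2235; after-tax cost = 3.06% × (1 − 29.8%) = 2.1481%.
Term loan: weight = 10.65/76.41 = 0.1394; after-tax cost = 8.51% × (1 − 29.8%) = 5.9740%.
Convertible notes (debt portion): weight = 11.63/76.41 = 0.1522; after-tax cost = 2.88% × (1 − 29.8%) = 2.0218%.
WACC = 0.4849 × 14.8000% + 0.2235 × 2.1481% + 0.1394 × 5.9740% + 0.1522 × 2.0218% = 8.7968%.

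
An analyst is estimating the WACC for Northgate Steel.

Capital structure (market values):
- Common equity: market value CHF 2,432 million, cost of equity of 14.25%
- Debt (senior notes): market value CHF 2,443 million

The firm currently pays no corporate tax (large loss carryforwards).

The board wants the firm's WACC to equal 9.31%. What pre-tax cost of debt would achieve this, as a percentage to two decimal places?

Total capital V = 2432 + 2443 = 4875.
Equity weight = 2432/4875 = 0.4989.
Senior notes weight = 2443/4875 = 0.5011.
Equity contribution = 0.4989 × 14.25% = 7.1089%.
Remaining for debt = 9.31% − 7.1089% = 2.2011%.
Rd × (1 − 0%) × 0.5011 = 2.2011%  ⇒  Rd = 4.3922%.

4.39%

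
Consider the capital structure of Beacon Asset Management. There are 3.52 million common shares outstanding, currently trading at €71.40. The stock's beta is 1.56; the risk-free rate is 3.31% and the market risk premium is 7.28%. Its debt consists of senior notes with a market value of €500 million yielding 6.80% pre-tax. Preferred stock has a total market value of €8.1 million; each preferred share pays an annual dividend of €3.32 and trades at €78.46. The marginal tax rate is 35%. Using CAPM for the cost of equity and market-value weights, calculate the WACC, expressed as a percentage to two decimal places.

Cost of equity via CAPM: Re = 3.31% + 1.56 × 7.28% = 14.6668%.
Cost of preferred: Rp = 3.32 / 78.46 = 4.2315%.
Market value of equity E = 71.4 × 3.52m = 251.328m.
Total capital V = 251.328 + 8.1 + 500 = 759.428.
Equity: weight = 251.328/759.428 = 0.3309; cost = 14.6668%.
Preferred: weight = 8.1/759.428 = 0.0107; cost = 4.2315%.
Senior notes: weight = 500/759.428 = 0.6584; after-tax cost = 6.8% × (1 − 35%) = 4.4200%.
WACC = 0.3309 × 14.6668% + 0.0107 × 4.2315% + 0.6584 × 4.4200% = 7.8091%.

7.81%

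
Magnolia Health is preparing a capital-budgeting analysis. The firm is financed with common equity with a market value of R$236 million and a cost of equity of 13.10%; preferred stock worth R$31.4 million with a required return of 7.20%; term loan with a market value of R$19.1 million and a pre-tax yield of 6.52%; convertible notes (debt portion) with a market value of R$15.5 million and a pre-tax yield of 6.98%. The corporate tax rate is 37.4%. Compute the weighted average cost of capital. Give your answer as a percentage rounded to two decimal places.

Total capital V = 236 + 31.4 + 19.1 + 15.5 = 302.
Equity: weight = 236/302 = 0.7815; cost = 13.1%.
Preferred: weight = 31.4/302 = 0.1040; cost = 7.2%.
Term loan: weight = 19.1/302 = 0.0632; after-tax cost = 6.52% × (1 − 37.4%) = 4.0815%.
Convertible notes (debt portion): weight = 15.5/302 = 0.0513; after-tax cost = 6.98% × (1 − 37.4%) = 4.3695%.
WACC = 0.7815 × 13.1000% + 0.1040 × 7.2000% + 0.0632 × 4.0815% + 0.0513 × 4.3695% = 11.4681%.

11.47%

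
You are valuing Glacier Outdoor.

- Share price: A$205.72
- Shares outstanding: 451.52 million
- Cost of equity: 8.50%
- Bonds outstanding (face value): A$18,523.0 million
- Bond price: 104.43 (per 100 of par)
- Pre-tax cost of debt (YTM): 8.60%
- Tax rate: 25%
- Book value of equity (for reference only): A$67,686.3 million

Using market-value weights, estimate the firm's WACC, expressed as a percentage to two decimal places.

Market value of equity E = 205.72 × 451.52m = 92886.6944m. Market value of debt D = 18523m × 104.43/100 = 19343.5689m.
Total capital V = 92886.6944 + 19343.5689 = 112230.2633.
Equity: weight = 92886.6944/112230.2633 = 0.8276; cost = 8.5%.
Bonds outstanding: weight = 19343.5689/112230.2633 = 0.1724; after-tax cost = 8.6% × (1 − 25%) = 6.4500%.
WACC = 0.8276 × 8.5000% + 0.1724 × 6.4500% = 8.1467%.

8.15%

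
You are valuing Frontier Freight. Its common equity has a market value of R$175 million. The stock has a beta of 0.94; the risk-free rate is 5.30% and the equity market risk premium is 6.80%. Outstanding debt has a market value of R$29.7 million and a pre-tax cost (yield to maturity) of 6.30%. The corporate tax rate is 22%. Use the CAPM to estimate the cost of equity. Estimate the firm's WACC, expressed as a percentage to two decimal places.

10.71%

Cost of equity via CAPM: Re = 5.3% + 0.94 × 6.8% = 11.6920%.
Total capital V = 175 + 29.7 = 204.7.
Equity: weight = 175/204.7 = 0.8549; cost = 11.692%.
Debt: weight = 29.7/204.7 = 0.1451; after-tax cost = 6.3% × (1 − 22%) = 4.9140%.
WACC = 0.8549 × 11.6920% + 0.1451 × 4.9140% = 10.7086%.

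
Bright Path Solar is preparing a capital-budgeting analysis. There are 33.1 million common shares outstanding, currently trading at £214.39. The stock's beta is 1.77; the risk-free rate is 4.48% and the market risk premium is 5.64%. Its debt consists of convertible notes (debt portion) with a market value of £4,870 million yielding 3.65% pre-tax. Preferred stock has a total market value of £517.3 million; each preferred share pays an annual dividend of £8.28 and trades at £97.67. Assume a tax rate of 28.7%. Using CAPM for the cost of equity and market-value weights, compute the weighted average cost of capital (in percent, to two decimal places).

9.59%

Cost of equity via CAPM: Re = 4.48% + 1.77 × 5.64% = 14.4628%.
Cost of preferred: Rp = 8.28 / 97.67 = 8.4775%.
Market value of equity E = 214.39 × 33.1m = 7096.309m.
Total capital V = 7096.309 + 517.3 + 4870 = 12483.609.
Equity: weight = 7096.309/12483.609 = 0.5685; cost = 14.4628%.
Preferred: weight = 517.3/12483.609 = 0.0414; cost = 8.4775%.
Convertible notes (debt portion): weight = 4870/12483.609 = 0.3901; after-tax cost = 3.65% × (1 − 28.7%) = 2.6025%.
WACC = 0.5685 × 14.4628% + 0.0414 × 8.4775% + 0.3901 × 2.6025% = 9.5879%.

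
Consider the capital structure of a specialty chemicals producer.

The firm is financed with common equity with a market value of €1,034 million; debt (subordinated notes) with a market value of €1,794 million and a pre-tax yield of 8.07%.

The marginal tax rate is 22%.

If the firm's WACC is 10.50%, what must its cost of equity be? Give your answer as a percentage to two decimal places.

Total capital V = 1034 + 1794 = 2828.
Equity weight = 1034/2828 = 0.3656.
Subordinated notes weight = 1794/2828 = 0.6344.
Debt contribution = 0.6344 × 8.07% × (1 − 22%) = 3.9931%.
Required equity contribution = 10.5% − 3.9931% = 6.5069%.
Re = 6.5069% / 0.3656 = 17.7964%.

17.80%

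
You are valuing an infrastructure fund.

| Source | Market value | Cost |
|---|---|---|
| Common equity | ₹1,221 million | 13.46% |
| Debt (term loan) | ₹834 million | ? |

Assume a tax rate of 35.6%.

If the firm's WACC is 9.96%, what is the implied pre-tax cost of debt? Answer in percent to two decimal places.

7.51%

Total capital V = 1221 + 834 = 2055.
Equity weight = 1221/2055 = 0.5942.
Term loan weight = 834/2055 = 0.4058.
Equity contribution = 0.5942 × 13.46% = 7.9974%.
Remaining for debt = 9.96% − 7.9974% = 1.9626%.
Rd × (1 − 35.6%) × 0.4058 = 1.9626%  ⇒  Rd = 7.5092%.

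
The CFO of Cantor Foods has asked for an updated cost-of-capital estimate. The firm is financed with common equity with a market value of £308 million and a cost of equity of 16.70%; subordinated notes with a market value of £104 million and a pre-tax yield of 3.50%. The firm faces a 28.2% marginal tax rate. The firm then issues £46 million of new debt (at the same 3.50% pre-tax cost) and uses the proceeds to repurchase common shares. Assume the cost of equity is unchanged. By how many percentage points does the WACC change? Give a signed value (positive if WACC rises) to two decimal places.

Current WACC:
Total capital V = 308 + 104 = 412.
Equity: weight = 308/412 = 0.7476; cost = 16.7%.
Subordinated notes: weight = 104/412 = 0.2524; after-tax cost = 3.5% × (1 − 28.2%) = 2.5130%.
WACC = 0.7476 × 16.7000% + 0.2524 × 2.5130% = 13.1188%.
After the change:
Total capital V = 262 + 150 = 412.
Equity: weight = 262/412 = 0.6359; cost = 16.7%.
Subordinated notes: weight = 150/412 = 0.3641; after-tax cost = 3.5% × (1 − 28.2%) = 2.5130%.
WACC = 0.6359 × 16.7000% + 0.3641 × 2.5130% = 11.5348%.
Change in WACC = 11.5348% − 13.1188% = -1.5840 pp.

-1.58 pp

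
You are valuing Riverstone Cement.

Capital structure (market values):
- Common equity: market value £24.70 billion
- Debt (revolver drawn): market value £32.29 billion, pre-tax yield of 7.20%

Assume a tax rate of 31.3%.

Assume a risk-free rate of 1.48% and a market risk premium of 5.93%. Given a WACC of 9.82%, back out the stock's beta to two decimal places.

Total capital V = 24.7 + 32.29 = 56.99.
Equity weight = 24.7/56.99 = 0.4334.
Revolver drawn weight = 32.29/56.99 = 0.5666.
Debt contribution = 0.5666 × 7.2% × (1 − 31.3%) = 2.8026%.
Required equity contribution = 9.82% − 2.8026% = 7.0174%  ⇒  Re = 16.1912%.
CAPM: 16.1912% = 1.48% + β × 5.93%  ⇒  β = 2.4808.

2.48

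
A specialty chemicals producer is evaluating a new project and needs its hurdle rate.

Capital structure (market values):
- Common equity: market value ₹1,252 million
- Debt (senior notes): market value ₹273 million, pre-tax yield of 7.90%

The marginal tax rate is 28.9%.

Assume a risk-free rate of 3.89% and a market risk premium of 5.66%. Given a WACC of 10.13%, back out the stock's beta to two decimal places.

1.28

Total capital V = 1252 + 273 = 1525.
Equity weight = 1252/1525 = 0.8210.
Senior notes weight = 273/1525 = 0.1790.
Debt contribution = 0.1790 × 7.9% × (1 − 28.9%) = 1.0055%.
Required equity contribution = 10.13% − 1.0055% = 9.1245%  ⇒  Re = 11.1141%.
CAPM: 11.1141% = 3.89% + β × 5.66%  ⇒  β = 1.2763.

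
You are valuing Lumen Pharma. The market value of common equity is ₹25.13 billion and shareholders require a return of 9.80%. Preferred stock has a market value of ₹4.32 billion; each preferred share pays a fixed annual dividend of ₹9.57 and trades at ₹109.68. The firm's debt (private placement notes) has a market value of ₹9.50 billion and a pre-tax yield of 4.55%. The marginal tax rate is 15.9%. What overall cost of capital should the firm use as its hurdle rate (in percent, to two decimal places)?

Cost of preferred: Rp = 9.57 / 109.68 = 8.7254%.
Total capital V = 25.13 + 4.32 + 9.5 = 38.95.
Equity: weight = 25.13/38.95 = 0.6452; cost = 9.8%.
Preferred: weight = 4.32/38.95 = 0.1109; cost = 8.7254%.
Private placement notes: weight = 9.5/38.95 = 0.2439; after-tax cost = 4.55% × (1 − 15.9%) = 3.8265%.
WACC = 0.6452 × 9.8000% + 0.1109 × 8.7254% + 0.2439 × 3.8265% = 8.2239%.

8.22%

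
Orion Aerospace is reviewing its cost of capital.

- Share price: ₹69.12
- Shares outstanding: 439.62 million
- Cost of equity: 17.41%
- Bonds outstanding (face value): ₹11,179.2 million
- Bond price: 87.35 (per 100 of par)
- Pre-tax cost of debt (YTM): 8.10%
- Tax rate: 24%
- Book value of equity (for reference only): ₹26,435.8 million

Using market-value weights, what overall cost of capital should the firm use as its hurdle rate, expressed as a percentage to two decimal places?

Market value of equity E = 69.12 × 439.62m = 30386.5344m. Market value of debt D = 11179.2m × 87.35/100 = 9765.0312m.
Total capital V = 30386.5344 + 9765.0312 = 40151.5656.
Equity: weight = 30386.5344/40151.5656 = 0.7568; cost = 17.41%.
Bonds outstanding: weight = 9765.0312/40151.5656 = 0.2432; after-tax cost = 8.1% × (1 − 24%) = 6.1560%.
WACC = 0.7568 × 17.4100% + 0.2432 × 6.1560% = 14.6730%.

14.67%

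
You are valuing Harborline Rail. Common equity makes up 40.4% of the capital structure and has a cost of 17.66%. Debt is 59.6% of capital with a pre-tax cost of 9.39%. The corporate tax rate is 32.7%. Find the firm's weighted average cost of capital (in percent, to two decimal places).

After-tax cost of debt = 9.39% × (1 − 32.7%) = 6.3195%.
WACC = 0.404 × 17.6600% + 0.596 × 6.3195% = 10.9010%.

10.90%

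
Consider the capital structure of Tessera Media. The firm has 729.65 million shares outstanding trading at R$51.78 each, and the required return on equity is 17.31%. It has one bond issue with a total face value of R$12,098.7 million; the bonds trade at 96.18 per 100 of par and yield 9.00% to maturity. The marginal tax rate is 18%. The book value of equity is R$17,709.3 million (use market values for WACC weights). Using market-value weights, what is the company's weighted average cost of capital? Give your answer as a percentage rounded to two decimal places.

Market value of equity E = 51.78 × 729.65m = 37781.277m. Market value of debt D = 12098.7m × 96.18/100 = 11636.52966m.
Total capital V = 37781.277 + 11636.52966 = 49417.80666.
Equity: weight = 37781.277/49417.80666 = 0.7645; cost = 17.31%.
Bonds outstanding: weight = 11636.52966/49417.80666 = 0.2355; after-tax cost = 9% × (1 − 18%) = 7.3800%.
WACC = 0.7645 × 17.3100% + 0.2355 × 7.3800% = 14.9718%.

14.97%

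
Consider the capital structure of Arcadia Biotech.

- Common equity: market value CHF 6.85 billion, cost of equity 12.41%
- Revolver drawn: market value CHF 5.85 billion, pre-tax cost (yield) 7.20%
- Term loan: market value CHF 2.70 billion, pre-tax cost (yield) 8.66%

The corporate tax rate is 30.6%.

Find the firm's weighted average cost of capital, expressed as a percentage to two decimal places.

Total capital V = 6.85 + 5.85 + 2.7 = 15.4.
Equity: weight = 6.85/15.4 = 0.4448; cost = 12.41%.
Revolver drawn: weight = 5.85/15.4 = 0.3799; after-tax cost = 7.2% × (1 − 30.6%) = 4.9968%.
Term loan: weight = 2.7/15.4 = 0.1753; after-tax cost = 8.66% × (1 − 30.6%) = 6.0100%.
WACC = 0.4448 × 12.4100% + 0.3799 × 4.9968% + 0.1753 × 6.0100% = 8.4719%.

8.47%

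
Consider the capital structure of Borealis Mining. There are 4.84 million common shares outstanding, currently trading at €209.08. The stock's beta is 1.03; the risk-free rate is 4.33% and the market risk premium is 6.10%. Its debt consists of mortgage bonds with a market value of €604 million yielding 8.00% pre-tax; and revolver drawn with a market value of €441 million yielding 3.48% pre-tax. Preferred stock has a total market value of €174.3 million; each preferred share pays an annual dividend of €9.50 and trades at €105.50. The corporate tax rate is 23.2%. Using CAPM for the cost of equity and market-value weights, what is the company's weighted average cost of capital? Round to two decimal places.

7.71%

Cost of equity via CAPM: Re = 4.33% + 1.03 × 6.1% = 10.6130%.
Cost of preferred: Rp = 9.5 / 105.5 = 9.0047%.
Market value of equity E = 209.08 × 4.84m = 1011.9472m.
Total capital V = 1011.9472 + 174.3 + 604 + 441 = 2231.2472.
Equity: weight = 1011.9472/2231.2472 = 0.4535; cost = 10.613%.
Preferred: weight = 174.3/2231.2472 = 0.0781; cost = 9.0047%.
Mortgage bonds: weight = 604/2231.2472 = 0.2707; after-tax cost = 8% × (1 − 23.2%) = 6.1440%.
Revolver drawn: weight = 441/2231.2472 = 0.1976; after-tax cost = 3.48% × (1 − 23.2%) = 2.6726%.
WACC = 0.4535 × 10.6130% + 0.0781 × 9.0047% + 0.2707 × 6.1440% + 0.1976 × 2.6726% = 7.7082%.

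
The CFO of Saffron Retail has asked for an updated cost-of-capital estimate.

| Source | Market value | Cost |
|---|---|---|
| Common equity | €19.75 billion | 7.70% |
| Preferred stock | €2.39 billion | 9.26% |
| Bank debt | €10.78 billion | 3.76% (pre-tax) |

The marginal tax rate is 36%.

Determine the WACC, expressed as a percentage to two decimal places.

Total capital V = 19.75 + 2.39 + 10.78 = 32.92.
Equity: weight = 19.75/32.92 = 0.5999; cost = 7.7%.
Preferred: weight = 2.39/32.92 = 0.0726; cost = 9.26%.
Bank debt: weight = 10.78/32.92 = 0.3275; after-tax cost = 3.76% × (1 − 36%) = 2.4064%.
WACC = 0.5999 × 7.7000% + 0.0726 × 9.2600% + 0.3275 × 2.4064% = 6.0798%.

6.08%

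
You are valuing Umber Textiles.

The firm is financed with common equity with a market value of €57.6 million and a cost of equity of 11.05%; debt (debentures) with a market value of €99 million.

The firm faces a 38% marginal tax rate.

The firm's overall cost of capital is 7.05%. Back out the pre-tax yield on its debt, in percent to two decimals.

Total capital V = 57.6 + 99 = 156.6.
Equity weight = 57.6/156.6 = 0.3678.
Debentures weight = 99/156.6 = 0.6322.
Equity contribution = 0.3678 × 11.05% = 4.0644%.
Remaining for debt = 7.05% − 4.0644% = 2.9856%.
Rd × (1 − 38%) × 0.6322 = 2.9856%  ⇒  Rd = 7.6173%.

7.62%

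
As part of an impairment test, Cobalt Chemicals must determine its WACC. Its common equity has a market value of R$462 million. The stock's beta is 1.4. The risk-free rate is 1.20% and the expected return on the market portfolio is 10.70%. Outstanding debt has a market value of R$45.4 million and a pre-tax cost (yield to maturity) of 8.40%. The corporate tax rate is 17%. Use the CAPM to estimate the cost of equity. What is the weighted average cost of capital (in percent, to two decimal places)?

13.83%

Market risk premium = 10.7% − 1.2% = 9.5%.
Cost of equity via CAPM: Re = 1.2% + 1.4 × 9.5% = 14.5000%.
Total capital V = 462 + 45.4 = 507.4.
Equity: weight = 462/507.4 = 0.9105; cost = 14.5%.
Debt: weight = 45.4/507.4 = 0.0895; after-tax cost = 8.4% × (1 − 17%) = 6.9720%.
WACC = 0.9105 × 14.5000% + 0.0895 × 6.9720% = 13.8264%.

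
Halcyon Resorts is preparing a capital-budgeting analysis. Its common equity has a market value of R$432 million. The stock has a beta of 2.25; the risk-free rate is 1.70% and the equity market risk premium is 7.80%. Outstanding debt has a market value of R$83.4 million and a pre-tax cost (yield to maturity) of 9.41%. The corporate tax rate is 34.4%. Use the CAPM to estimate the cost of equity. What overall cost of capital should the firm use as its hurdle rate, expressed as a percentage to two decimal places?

Cost of equity via CAPM: Re = 1.7% + 2.25 × 7.8% = 19.2500%.
Total capital V = 432 + 83.4 = 515.4.
Equity: weight = 432/515.4 = 0.8382; cost = 19.25%.
Debt: weight = 83.4/515.4 = 0.1618; after-tax cost = 9.41% × (1 − 34.4%) = 6.1730%.
WACC = 0.8382 × 19.2500% + 0.1618 × 6.1730% = 17.1339%.

17.13%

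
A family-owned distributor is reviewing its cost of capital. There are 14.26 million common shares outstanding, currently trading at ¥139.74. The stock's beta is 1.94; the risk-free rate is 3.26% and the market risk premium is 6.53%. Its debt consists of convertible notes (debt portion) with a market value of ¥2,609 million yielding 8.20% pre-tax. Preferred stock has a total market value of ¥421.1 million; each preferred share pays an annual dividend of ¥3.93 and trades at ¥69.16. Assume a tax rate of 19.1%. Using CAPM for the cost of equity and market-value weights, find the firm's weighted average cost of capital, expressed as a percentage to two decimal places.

10.24%

Cost of equity via CAPM: Re = 3.26% + 1.94 × 6.53% = 15.9282%.
Cost of preferred: Rp = 3.93 / 69.16 = 5.6825%.
Market value of equity E = 139.74 × 14.26m = 1992.6924m.
Total capital V = 1992.6924 + 421.1 + 2609 = 5022.7924.
Equity: weight = 1992.6924/5022.7924 = 0.3967; cost = 15.9282%.
Preferred: weight = 421.1/5022.7924 = 0.0838; cost = 5.6825%.
Convertible notes (debt portion): weight = 2609/5022.7924 = 0.5194; after-tax cost = 8.2% × (1 − 19.1%) = 6.6338%.
WACC = 0.3967 × 15.9282% + 0.0838 × 5.6825% + 0.5194 × 6.6338% = 10.2414%.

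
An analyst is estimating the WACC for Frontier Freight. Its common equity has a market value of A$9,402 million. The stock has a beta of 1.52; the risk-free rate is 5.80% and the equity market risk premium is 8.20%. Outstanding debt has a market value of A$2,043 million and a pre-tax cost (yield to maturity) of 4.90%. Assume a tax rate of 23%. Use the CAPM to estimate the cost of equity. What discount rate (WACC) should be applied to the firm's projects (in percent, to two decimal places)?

15.68%

Cost of equity via CAPM: Re = 5.8% + 1.52 × 8.2% = 18.2640%.
Total capital V = 9402 + 2043 = 11445.
Equity: weight = 9402/11445 = 0.8215; cost = 18.264%.
Debt: weight = 2043/11445 = 0.1785; after-tax cost = 4.9% × (1 − 23%) = 3.7730%.
WACC = 0.8215 × 18.2640% + 0.1785 × 3.7730% = 15.6773%.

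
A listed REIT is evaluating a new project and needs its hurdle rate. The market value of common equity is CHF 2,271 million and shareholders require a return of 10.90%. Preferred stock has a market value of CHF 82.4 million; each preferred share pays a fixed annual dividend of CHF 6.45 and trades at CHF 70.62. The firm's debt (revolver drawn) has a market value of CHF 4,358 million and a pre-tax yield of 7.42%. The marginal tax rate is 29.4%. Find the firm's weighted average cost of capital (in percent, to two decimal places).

7.20%

Cost of preferred: Rp = 6.45 / 70.62 = 9.1334%.
Total capital V = 2271 + 82.4 + 4358 = 6711.4.
Equity: weight = 2271/6711.4 = 0.3384; cost = 10.9%.
Preferred: weight = 82.4/6711.4 = 0.0123; cost = 9.1334%.
Revolver drawn: weight = 4358/6711.4 = 0.6493; after-tax cost = 7.42% × (1 − 29.4%) = 5.2385%.
WACC = 0.3384 × 10.9000% + 0.0123 × 9.1334% + 0.6493 × 5.2385% = 7.2021%.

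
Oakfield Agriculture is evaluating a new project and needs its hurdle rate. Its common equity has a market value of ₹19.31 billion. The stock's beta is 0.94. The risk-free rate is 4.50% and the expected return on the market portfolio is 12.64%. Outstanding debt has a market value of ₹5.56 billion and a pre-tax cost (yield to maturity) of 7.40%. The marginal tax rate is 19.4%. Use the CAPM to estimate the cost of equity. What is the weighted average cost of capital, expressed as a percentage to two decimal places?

Market risk premium = 12.64% − 4.5% = 8.14%.
Cost of equity via CAPM: Re = 4.5% + 0.94 × 8.14% = 12.1516%.
Total capital V = 19.31 + 5.56 = 24.87.
Equity: weight = 19.31/24.87 = 0.7764; cost = 12.1516%.
Debt: weight = 5.56/24.87 = 0.2236; after-tax cost = 7.4% × (1 − 19.4%) = 5.9644%.
WACC = 0.7764 × 12.1516% + 0.2236 × 5.9644% = 10.7684%.

10.77%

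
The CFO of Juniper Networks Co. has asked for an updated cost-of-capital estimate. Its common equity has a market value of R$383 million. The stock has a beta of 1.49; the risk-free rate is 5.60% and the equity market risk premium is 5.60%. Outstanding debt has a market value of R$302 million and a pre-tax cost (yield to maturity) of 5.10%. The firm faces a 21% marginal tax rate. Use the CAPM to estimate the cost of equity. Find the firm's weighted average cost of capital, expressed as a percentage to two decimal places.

9.57%

Cost of equity via CAPM: Re = 5.6% + 1.49 × 5.6% = 13.9440%.
Total capital V = 383 + 302 = 685.
Equity: weight = 383/685 = 0.5591; cost = 13.944%.
Debt: weight = 302/685 = 0.4409; after-tax cost = 5.1% × (1 − 21%) = 4.0290%.
WACC = 0.5591 × 13.9440% + 0.4409 × 4.0290% = 9.5727%.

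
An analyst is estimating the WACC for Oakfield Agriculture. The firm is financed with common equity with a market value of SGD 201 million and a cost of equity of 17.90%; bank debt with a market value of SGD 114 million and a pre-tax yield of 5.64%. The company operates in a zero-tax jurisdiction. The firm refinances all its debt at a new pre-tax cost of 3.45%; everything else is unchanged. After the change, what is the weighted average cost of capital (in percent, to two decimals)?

12.67%

After the change:
Total capital V = 201 + 114 = 315.
Equity: weight = 201/315 = 0.6381; cost = 17.9%.
Bank debt: weight = 114/315 = 0.3619; after-tax cost = 3.45% × (1 − 0%) = 3.4500%.
WACC = 0.6381 × 17.9000% + 0.3619 × 3.4500% = 12.6705%.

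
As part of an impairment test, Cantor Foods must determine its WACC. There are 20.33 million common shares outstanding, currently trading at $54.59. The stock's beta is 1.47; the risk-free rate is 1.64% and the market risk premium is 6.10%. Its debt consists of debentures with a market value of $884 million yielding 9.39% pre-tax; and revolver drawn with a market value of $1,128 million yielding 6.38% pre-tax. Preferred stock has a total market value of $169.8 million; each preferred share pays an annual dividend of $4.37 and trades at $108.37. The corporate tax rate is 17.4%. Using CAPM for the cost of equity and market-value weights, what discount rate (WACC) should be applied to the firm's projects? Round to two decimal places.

Cost of equity via CAPM: Re = 1.64% + 1.47 × 6.1% = 10.6070%.
Cost of preferred: Rp = 4.37 / 108.37 = 4.0325%.
Market value of equity E = 54.59 × 20.33m = 1109.8147m.
Total capital V = 1109.8147 + 169.8 + 884 + 1128 = 3291.6147.
Equity: weight = 1109.8147/3291.6147 = 0.3372; cost = 10.607%.
Preferred: weight = 169.8/3291.6147 = 0.0516; cost = 4.0325%.
Debentures: weight = 884/3291.6147 = 0.2686; after-tax cost = 9.39% × (1 − 17.4%) = 7.7561%.
Revolver drawn: weight = 1128/3291.6147 = 0.3427; after-tax cost = 6.38% × (1 − 17.4%) = 5.2699%.
WACC = 0.3372 × 10.6070% + 0.0516 × 4.0325% + 0.2686 × 7.7561% + 0.3427 × 5.2699% = 7.6732%.

7.67%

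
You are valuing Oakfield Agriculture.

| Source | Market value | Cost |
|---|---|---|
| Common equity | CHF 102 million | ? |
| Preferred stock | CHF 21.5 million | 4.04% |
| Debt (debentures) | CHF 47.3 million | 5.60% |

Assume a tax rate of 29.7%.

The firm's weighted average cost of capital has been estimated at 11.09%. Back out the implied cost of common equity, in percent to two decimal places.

15.89%

Total capital V = 102 + 21.5 + 47.3 = 170.8.
Equity weight = 102/170.8 = 0.5972.
Preferred weight = 21.5/170.8 = 0.1259.
Debentures weight = 47.3/170.8 = 0.2769.
Debt contribution = 0.2769 × 5.6% × (1 − 29.7%) = 1.0902%.
Preferred contribution = 0.1259 × 4.04% = 0.5085%.
Required equity contribution = 11.09% − 1.5988% = 9.4912%.
Re = 9.4912% / 0.5972 = 15.8932%.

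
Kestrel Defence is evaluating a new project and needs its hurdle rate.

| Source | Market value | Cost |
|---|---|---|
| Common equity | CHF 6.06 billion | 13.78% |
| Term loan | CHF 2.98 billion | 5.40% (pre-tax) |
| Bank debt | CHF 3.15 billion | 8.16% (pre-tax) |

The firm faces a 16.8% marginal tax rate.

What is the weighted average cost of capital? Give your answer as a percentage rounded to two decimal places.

Total capital V = 6.06 + 2.98 + 3.15 = 12.19.
Equity: weight = 6.06/12.19 = 0.4971; cost = 13.78%.
Term loan: weight = 2.98/12.19 = 0.2445; after-tax cost = 5.4% × (1 − 16.8%) = 4.4928%.
Bank debt: weight = 3.15/12.19 = 0.2584; after-tax cost = 8.16% × (1 − 16.8%) = 6.7891%.
WACC = 0.4971 × 13.7800% + 0.2445 × 4.4928% + 0.2584 × 6.7891% = 9.7031%.

9.70%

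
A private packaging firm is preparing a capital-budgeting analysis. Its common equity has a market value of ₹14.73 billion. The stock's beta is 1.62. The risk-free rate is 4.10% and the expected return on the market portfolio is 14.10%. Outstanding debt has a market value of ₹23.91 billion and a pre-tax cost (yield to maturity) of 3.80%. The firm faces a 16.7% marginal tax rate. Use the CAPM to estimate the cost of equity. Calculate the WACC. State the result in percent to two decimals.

Market risk premium = 14.1% − 4.1% = 10.0%.
Cost of equity via CAPM: Re = 4.1% + 1.62 × 10.0% = 20.3000%.
Total capital V = 14.73 + 23.91 = 38.64.
Equity: weight = 14.73/38.64 = 0.3812; cost = 20.3%.
Debt: weight = 23.91/38.64 = 0.6188; after-tax cost = 3.8% × (1 − 16.7%) = 3.1654%.
WACC = 0.3812 × 20.3000% + 0.6188 × 3.1654% = 9.6973%.

9.70%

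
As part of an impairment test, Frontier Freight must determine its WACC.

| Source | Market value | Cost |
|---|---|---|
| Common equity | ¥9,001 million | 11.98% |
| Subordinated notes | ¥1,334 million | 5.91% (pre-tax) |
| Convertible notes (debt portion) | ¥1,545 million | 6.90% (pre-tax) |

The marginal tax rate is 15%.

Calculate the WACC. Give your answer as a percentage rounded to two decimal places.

10.40%

Total capital V = 9001 + 1334 + 1545 = 11880.
Equity: weight = 9001/11880 = 0.7577; cost = 11.98%.
Subordinated notes: weight = 1334/11880 = 0.1123; after-tax cost = 5.91% × (1 − 15%) = 5.0235%.
Convertible notes (debt portion): weight = 1545/11880 = 0.1301; after-tax cost = 6.9% × (1 − 15%) = 5.8650%.
WACC = 0.7577 × 11.9800% + 0.1123 × 5.0235% + 0.1301 × 5.8650% = 10.4036%.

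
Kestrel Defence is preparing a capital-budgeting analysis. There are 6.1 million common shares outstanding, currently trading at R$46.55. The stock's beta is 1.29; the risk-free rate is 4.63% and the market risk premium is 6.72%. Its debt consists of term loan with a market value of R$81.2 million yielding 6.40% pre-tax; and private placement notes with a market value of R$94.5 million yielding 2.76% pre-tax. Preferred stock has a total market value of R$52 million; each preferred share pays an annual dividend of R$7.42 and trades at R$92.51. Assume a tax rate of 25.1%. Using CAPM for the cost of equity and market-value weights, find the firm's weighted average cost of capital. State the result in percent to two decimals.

Cost of equity via CAPM: Re = 4.63% + 1.29 × 6.72% = 13.2988%.
Cost of preferred: Rp = 7.42 / 92.51 = 8.0208%.
Market value of equity E = 46.55 × 6.1m = 283.955m.
Total capital V = 283.955 + 52 + 81.2 + 94.5 = 511.655.
Equity: weight = 283.955/511.655 = 0.5550; cost = 13.2988%.
Preferred: weight = 52/511.655 = 0.1016; cost = 8.0208%.
Term loan: weight = 81.2/511.655 = 0.1587; after-tax cost = 6.4% × (1 − 25.1%) = 4.7936%.
Private placement notes: weight = 94.5/511.655 = 0.1847; after-tax cost = 2.76% × (1 − 25.1%) = 2.0672%.
WACC = 0.5550 × 13.2988% + 0.1016 × 8.0208% + 0.1587 × 4.7936% + 0.1847 × 2.0672% = 9.3382%.

9.34%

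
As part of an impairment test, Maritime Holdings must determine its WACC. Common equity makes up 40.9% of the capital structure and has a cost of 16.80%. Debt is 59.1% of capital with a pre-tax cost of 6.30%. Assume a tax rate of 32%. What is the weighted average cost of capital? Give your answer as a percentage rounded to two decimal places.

After-tax cost of debt = 6.3% × (1 − 32%) = 4.2840%.
WACC = 0.409 × 16.8000% + 0.591 × 4.2840% = 9.4030%.

9.40%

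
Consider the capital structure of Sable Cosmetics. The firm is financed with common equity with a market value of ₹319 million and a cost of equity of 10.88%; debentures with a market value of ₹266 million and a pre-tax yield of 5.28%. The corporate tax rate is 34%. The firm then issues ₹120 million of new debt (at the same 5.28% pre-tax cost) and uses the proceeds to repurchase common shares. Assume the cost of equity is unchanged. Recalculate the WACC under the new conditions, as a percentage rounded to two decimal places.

6.00%

After the change:
Total capital V = 199 + 386 = 585.
Equity: weight = 199/585 = 0.3402; cost = 10.88%.
Debentures: weight = 386/585 = 0.6598; after-tax cost = 5.28% × (1 − 34%) = 3.4848%.
WACC = 0.3402 × 10.8800% + 0.6598 × 3.4848% = 6.0004%.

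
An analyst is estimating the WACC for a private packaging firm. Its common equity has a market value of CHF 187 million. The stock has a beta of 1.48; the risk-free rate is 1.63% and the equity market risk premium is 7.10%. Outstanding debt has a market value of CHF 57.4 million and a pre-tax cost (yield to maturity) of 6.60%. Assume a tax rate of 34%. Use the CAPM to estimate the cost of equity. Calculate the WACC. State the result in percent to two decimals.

Cost of equity via CAPM: Re = 1.63% + 1.48 × 7.1% = 12.1380%.
Total capital V = 187 + 57.4 = 244.4.
Equity: weight = 187/244.4 = 0.7651; cost = 12.138%.
Debt: weight = 57.4/244.4 = 0.2349; after-tax cost = 6.6% × (1 − 34%) = 4.3560%.
WACC = 0.7651 × 12.1380% + 0.2349 × 4.3560% = 10.3103%.

10.31%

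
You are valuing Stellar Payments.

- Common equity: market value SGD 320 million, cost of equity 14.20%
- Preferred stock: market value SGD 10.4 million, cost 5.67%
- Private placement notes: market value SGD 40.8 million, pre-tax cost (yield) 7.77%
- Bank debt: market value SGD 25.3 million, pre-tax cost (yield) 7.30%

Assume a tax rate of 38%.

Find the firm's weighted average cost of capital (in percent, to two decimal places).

Total capital V = 320 + 10.4 + 40.8 + 25.3 = 396.5.
Equity: weight = 320/396.5 = 0.8071; cost = 14.2%.
Preferred: weight = 10.4/396.5 = 0.0262; cost = 5.67%.
Private placement notes: weight = 40.8/396.5 = 0.1029; after-tax cost = 7.77% × (1 − 38%) = 4.8174%.
Bank debt: weight = 25.3/396.5 = 0.0638; after-tax cost = 7.3% × (1 − 38%) = 4.5260%.
WACC = 0.8071 × 14.2000% + 0.0262 × 5.6700% + 0.1029 × 4.8174% + 0.0638 × 4.5260% = 12.3935%.

12.39%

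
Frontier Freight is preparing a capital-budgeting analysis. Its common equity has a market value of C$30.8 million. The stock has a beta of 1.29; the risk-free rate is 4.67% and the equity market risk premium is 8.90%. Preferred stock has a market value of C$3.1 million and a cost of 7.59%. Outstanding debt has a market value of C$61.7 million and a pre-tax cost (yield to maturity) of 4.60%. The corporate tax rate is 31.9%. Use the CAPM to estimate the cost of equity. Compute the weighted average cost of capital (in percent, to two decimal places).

Cost of equity via CAPM: Re = 4.67% + 1.29 × 8.9% = 16.1510%.
Total capital V = 30.8 + 3.1 + 61.7 = 95.6.
Equity: weight = 30.8/95.6 = 0.3222; cost = 16.151%.
Preferred: weight = 3.1/95.6 = 0.0324; cost = 7.59%.
Debt: weight = 61.7/95.6 = 0.6454; after-tax cost = 4.6% × (1 − 31.9%) = 3.1326%.
WACC = 0.3222 × 16.1510% + 0.0324 × 7.5900% + 0.6454 × 3.1326% = 7.4714%.

7.47%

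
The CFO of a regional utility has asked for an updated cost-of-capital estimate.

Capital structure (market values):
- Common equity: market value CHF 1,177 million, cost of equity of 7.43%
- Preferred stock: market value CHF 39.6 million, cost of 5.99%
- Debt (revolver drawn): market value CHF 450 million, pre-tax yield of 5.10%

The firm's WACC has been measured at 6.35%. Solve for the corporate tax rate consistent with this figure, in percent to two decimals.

Total capital V = 1177 + 39.6 + 450 = 1666.6.
Equity weight = 1177/1666.6 = 0.7062.
Preferred weight = 39.6/1666.6 = 0.0238.
Revolver drawn weight = 450/1666.6 = 0.2700.
Equity contribution = 0.7062 × 7.43% = 5.2473%.
Preferred contribution = 0.0238 × 5.99% = 0.1423%.
Debt contribution must be 6.35% − 5.3896% = 0.9604%.
0.2700 × 5.1% × (1 − T) = 0.9604%  ⇒  (1 − T) = 0.6974.
T = 30.2573%.

30.26%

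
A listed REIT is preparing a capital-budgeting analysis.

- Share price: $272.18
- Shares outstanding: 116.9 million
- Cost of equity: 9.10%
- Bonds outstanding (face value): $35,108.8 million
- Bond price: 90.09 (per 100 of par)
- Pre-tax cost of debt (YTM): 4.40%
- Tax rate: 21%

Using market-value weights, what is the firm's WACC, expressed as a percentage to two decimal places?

6.30%

Market value of equity E = 272.18 × 116.9m = 31817.842m. Market value of debt D = 35108.8m × 90.09/100 = 31629.51792m.
Total capital V = 31817.842 + 31629.51792 = 63447.35992.
Equity: weight = 31817.842/63447.35992 = 0.5015; cost = 9.1%.
Bonds outstanding: weight = 31629.51792/63447.35992 = 0.4985; after-tax cost = 4.4% × (1 − 21%) = 3.4760%.
WACC = 0.5015 × 9.1000% + 0.4985 × 3.4760% = 6.2963%.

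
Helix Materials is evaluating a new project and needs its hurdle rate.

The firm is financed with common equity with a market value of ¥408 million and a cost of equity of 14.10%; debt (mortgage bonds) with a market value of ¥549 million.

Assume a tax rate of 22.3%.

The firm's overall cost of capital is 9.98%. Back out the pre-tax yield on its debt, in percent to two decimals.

8.90%

Total capital V = 408 + 549 = 957.
Equity weight = 408/957 = 0.4263.
Mortgage bonds weight = 549/957 = 0.5737.
Equity contribution = 0.4263 × 14.1% = 6.0113%.
Remaining for debt = 9.98% − 6.0113% = 3.9687%.
Rd × (1 − 22.3%) × 0.5737 = 3.9687%  ⇒  Rd = 8.9037%.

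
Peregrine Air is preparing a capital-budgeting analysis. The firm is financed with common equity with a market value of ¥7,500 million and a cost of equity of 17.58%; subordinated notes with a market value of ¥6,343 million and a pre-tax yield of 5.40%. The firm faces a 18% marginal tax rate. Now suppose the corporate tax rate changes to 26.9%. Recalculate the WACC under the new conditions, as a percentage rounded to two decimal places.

After the change:
Total capital V = 7500 + 6343 = 13843.
Equity: weight = 7500/13843 = 0.5418; cost = 17.58%.
Subordinated notes: weight = 6343/13843 = 0.4582; after-tax cost = 5.4% × (1 − 26.9%) = 3.9474%.
WACC = 0.5418 × 17.5800% + 0.4582 × 3.9474% = 11.3334%.

11.33%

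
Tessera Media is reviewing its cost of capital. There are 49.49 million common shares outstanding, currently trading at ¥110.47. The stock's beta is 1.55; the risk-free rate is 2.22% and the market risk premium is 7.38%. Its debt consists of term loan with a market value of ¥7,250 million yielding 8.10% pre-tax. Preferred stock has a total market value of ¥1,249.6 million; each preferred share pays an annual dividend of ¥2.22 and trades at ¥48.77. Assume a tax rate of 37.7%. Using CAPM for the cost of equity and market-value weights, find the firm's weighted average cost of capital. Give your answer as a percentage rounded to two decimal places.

Cost of equity via CAPM: Re = 2.22% + 1.55 × 7.38% = 13.6590%.
Cost of preferred: Rp = 2.22 / 48.77 = 4.5520%.
Market value of equity E = 110.47 × 49.49m = 5467.1603m.
Total capital V = 5467.1603 + 1249.6 + 7250 = 13966.7603.
Equity: weight = 5467.1603/13966.7603 = 0.3914; cost = 13.659%.
Preferred: weight = 1249.6/13966.7603 = 0.0895; cost = 4.552%.
Term loan: weight = 7250/13966.7603 = 0.5191; after-tax cost = 8.1% × (1 − 37.7%) = 5.0463%.
WACC = 0.3914 × 13.6590% + 0.0895 × 4.5520% + 0.5191 × 5.0463% = 8.3734%.

8.37%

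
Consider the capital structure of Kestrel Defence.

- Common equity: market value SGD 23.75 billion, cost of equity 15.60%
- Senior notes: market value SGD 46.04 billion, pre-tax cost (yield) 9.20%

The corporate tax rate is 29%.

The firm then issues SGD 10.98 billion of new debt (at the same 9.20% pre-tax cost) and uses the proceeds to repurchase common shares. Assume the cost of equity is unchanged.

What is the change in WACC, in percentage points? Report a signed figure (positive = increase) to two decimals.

-1.43 pp

Current WACC:
Total capital V = 23.75 + 46.04 = 69.79.
Equity: weight = 23.75/69.79 = 0.3403; cost = 15.6%.
Senior notes: weight = 46.04/69.79 = 0.6597; after-tax cost = 9.2% × (1 − 29%) = 6.5320%.
WACC = 0.3403 × 15.6000% + 0.6597 × 6.5320% = 9.6179%.
After the change:
Total capital V = 12.77 + 57.02 = 69.79.
Equity: weight = 12.77/69.79 = 0.1830; cost = 15.6%.
Senior notes: weight = 57.02/69.79 = 0.8170; after-tax cost = 9.2% × (1 − 29%) = 6.5320%.
WACC = 0.1830 × 15.6000% + 0.8170 × 6.5320% = 8.1912%.
Change in WACC = 8.1912% − 9.6179% = -1.4267 pp.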